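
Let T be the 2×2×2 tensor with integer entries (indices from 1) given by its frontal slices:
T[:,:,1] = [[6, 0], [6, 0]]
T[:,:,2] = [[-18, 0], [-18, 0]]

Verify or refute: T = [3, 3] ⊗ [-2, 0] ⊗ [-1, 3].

Yes

Reconstruct entrywise from the claimed factors. For example, T[1,2,1] = 0 and Σₗ aₗ[1]bₗ[2]cₗ[1] = (3)·(0)·(-1) = 0; checking all 8 entries, every one matches. The claim holds.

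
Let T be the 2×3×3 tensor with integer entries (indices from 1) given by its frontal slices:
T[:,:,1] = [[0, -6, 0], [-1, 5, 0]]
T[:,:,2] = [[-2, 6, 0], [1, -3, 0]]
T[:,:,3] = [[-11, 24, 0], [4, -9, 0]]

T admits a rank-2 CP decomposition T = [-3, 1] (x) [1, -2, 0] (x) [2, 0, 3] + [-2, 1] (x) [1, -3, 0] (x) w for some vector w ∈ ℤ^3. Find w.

w = [-3, 1, 1]

Subtract the known terms from T to get the rank-1 residual R = [-2, 1] (x) [1, -3, 0] (x) w, so R[i,j,k] = a[i]·b[j]·w[k]. Pick indices with nonzero a[1]·b[1] = (-2)·(1) = -2. Only the fibre through (1,1,·) is needed: R[1,1,:] = T[1,1,:] − Σₗ aₗ[1]bₗ[1]cₗ = [0, -2, -11] − (-3)·(1)·[2, 0, 3] = [6, -2, -2]. Then w[k] = R[1,1,k] / -2 for each k, giving w = [6, -2, -2] / -2 = [-3, 1, 1].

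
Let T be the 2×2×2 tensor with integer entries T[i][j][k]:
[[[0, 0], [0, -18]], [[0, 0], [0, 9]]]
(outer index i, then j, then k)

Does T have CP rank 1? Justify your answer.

If T = a ∘ b ∘ c then every fibre of T is a multiple of the corresponding factor, so read the factors off the fibres through the nonzero entry T[0,1,1] = -18.
The mode-1 fibre T[:,1,1] = [-18, 9] gives a = [2, -1] (primitive direction); the mode-2 fibre T[0,:,1] = [0, -18] gives b = [0, 1]; then c[k] = T[0,1,k] / (a[0]·b[1]) = [0, -18] / 2 = [0, -9].
Expanding [2, -1] ∘ [0, 1] ∘ [0, -9] reproduces all 8 entries of T, so T = [2, -1] ∘ [0, 1] ∘ [0, -9] and rank(T) ≤ 1.
Equivalently every frontal slice T[:,:,k] is c[k] times the rank-1 matrix [2, -1] ∘ [0, 1]. So T has rank 1 (it is nonzero).

Yes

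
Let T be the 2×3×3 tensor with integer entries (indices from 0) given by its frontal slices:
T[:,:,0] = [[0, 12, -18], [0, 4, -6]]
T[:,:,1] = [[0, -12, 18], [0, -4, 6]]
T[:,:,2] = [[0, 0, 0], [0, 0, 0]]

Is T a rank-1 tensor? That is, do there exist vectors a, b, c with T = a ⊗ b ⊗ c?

If T = a ⊗ b ⊗ c then every fibre of T is a multiple of the corresponding factor, so read the factors off the fibres through the nonzero entry T[0,1,0] = 12.
The mode-1 fibre T[:,1,0] = [12, 4] gives a = [3, 1] (primitive direction); the mode-2 fibre T[0,:,0] = [0, 12, -18] gives b = [0, 2, -3]; then c[k] = T[0,1,k] / (a[0]·b[1]) = [12, -12, 0] / 6 = [2, -2, 0].
Expanding [3, 1] ⊗ [0, 2, -3] ⊗ [2, -2, 0] reproduces all 18 entries of T, so T = [3, 1] ⊗ [0, 2, -3] ⊗ [2, -2, 0] and rank(T) ≤ 1.
Equivalently every frontal slice T[:,:,k] is c[k] times the rank-1 matrix [3, 1] ⊗ [0, 2, -3]. So T has rank 1 (it is nonzero).

Yes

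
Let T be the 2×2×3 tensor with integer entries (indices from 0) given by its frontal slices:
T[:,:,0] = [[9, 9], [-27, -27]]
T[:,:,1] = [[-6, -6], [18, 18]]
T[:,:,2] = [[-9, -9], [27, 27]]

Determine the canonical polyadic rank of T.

1

Lower bound: T ≠ 0 (e.g. T[0,0,0] = 9), so rank(T) ≥ 1.
Upper bound: if T = a ⊗ b ⊗ c then every fibre of T is a multiple of the corresponding factor, so read the factors off the fibres through the nonzero entry T[0,0,0] = 9.
The mode-1 fibre T[:,0,0] = [9, -27] gives a = [1, -3] (primitive direction); the mode-2 fibre T[0,:,0] = [9, 9] gives b = [1, 1]; then c[k] = T[0,0,k] / (a[0]·b[0]) = [9, -6, -9] / 1 = [9, -6, -9].
Expanding [1, -3] ⊗ [1, 1] ⊗ [9, -6, -9] reproduces all 12 entries of T, so T = [1, -3] ⊗ [1, 1] ⊗ [9, -6, -9] and rank(T) ≤ 1.
These bounds meet, so rank(T) = 1.
Check entry T[0,0,0] = 9: (1)·(1)·(9) = 9.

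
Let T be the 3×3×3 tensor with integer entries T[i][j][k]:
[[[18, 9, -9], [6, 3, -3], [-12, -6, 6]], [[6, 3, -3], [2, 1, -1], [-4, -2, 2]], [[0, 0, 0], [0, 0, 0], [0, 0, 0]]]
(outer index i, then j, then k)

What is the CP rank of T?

Lower bound: T ≠ 0 (e.g. T[0,0,0] = 18), so rank(T) ≥ 1.
Upper bound: the mode-1 fibre T[:,0,0] = [18, 6, 0] gives a = (3, 1, 0) (primitive direction); the mode-2 fibre T[0,:,0] = [18, 6, -12] gives b = (3, 1, -2); then c[k] = T[0,0,k] / (a[0]·b[0]) = [18, 9, -9] / 9 = (2, 1, -1).
Expanding (3, 1, 0) ∘ (3, 1, -2) ∘ (2, 1, -1) reproduces all 27 entries of T, so T = (3, 1, 0) ∘ (3, 1, -2) ∘ (2, 1, -1) and rank(T) ≤ 1.
These bounds meet, so rank(T) = 1.

1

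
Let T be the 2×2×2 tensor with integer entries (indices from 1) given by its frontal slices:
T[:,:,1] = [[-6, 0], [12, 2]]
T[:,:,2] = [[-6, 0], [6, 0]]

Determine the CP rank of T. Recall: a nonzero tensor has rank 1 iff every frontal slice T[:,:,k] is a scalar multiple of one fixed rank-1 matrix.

Lower bound: the mode-1 unfolding of T (rows indexed by i, columns by (j,k) = (1,1), (1,2), (2,1), (2,2)) is [[-6, -6, 0, 0], [12, 6, 2, 0]].
There the 2×2 minor on rows i ∈ {1, 2}, columns (j,k) ∈ {(1,1), (1,2)} is det [[-6, -6], [12, 6]] = 36 ≠ 0, so this unfolding has rank ≥ 2; CP rank is at least every unfolding rank, so rank(T) ≥ 2. (This is only a lower bound: in general the CP rank may exceed every unfolding rank, so we still need to exhibit 2 rank-1 terms summing to T.)
Upper bound — finding two terms. Write S_k = T[:,:,k] for the frontal slices: S₁ = [[-6, 0], [12, 2]], S₂ = [[-6, 0], [6, 0]].
If T = a₁ ⊗ b₁ ⊗ c₁ + a₂ ⊗ b₂ ⊗ c₂ then each S_k = c₁[k]·a₁b₁ᵀ + c₂[k]·a₂b₂ᵀ. S₁ and S₂ are linearly independent, so a₁b₁ᵀ and a₂b₂ᵀ must span the same plane of matrices: they are the rank-1 matrices of the form x·S₁ + y·S₂.
det(x·S₁ + y·S₂) is −12·x² − 12·xy = (-12)·(x + y)(x), vanishing at (x:y) = (1:-1) and (0:1).
M₁ = S₁ − S₂ = [[0, 0], [6, 2]] = 2·[0, 1][3, 1]ᵀ and M₂ = S₂ = [[-6, 0], [6, 0]] = (-6)·[1, -1][1, 0]ᵀ, so take a₁ = [0, 1], b₁ = [3, 1], a₂ = [1, -1], b₂ = [1, 0].
Each slice is an integer combination of E₁ = a₁b₁ᵀ and E₂ = a₂b₂ᵀ: S₁ = 2·E₁ − 6·E₂, S₂ = −6·E₂; reading off coefficients, c₁ = [2, 0] and c₂ = [-6, -6].
Hence T = [0, 1] ⊗ [3, 1] ⊗ [2, 0] + [1, -1] ⊗ [1, 0] ⊗ [-6, -6], so rank(T) ≤ 2.
These bounds meet, so rank(T) = 2.

2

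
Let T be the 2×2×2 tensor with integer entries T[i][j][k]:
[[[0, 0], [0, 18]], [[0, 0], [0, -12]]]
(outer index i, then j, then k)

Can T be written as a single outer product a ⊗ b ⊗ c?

If T = a ⊗ b ⊗ c then every fibre of T is a multiple of the corresponding factor, so read the factors off the fibres through the nonzero entry T[0,1,1] = 18.
The mode-1 fibre T[:,1,1] = [18, -12] gives a = [3, -2] (primitive direction); the mode-2 fibre T[0,:,1] = [0, 18] gives b = [0, 1]; then c[k] = T[0,1,k] / (a[0]·b[1]) = [0, 18] / 3 = [0, 6].
Expanding [3, -2] ⊗ [0, 1] ⊗ [0, 6] reproduces all 8 entries of T, so T = [3, -2] ⊗ [0, 1] ⊗ [0, 6] and rank(T) ≤ 1.
Equivalently every frontal slice T[:,:,k] is c[k] times the rank-1 matrix [3, -2] ⊗ [0, 1]. So T has rank 1 (it is nonzero).

Yes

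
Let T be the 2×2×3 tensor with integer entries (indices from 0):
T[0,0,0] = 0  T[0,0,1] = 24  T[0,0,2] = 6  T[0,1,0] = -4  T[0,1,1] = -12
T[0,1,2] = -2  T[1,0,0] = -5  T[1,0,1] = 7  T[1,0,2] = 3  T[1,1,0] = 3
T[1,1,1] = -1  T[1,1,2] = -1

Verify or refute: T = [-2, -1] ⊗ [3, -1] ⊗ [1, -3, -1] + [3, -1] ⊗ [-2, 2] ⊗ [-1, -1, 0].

Yes

Reconstruct entrywise from the claimed factors. For example, T[0,0,0] = 0 and Σₗ aₗ[0]bₗ[0]cₗ[0] = (-2)·(3)·(1) + (3)·(-2)·(-1) = 0; checking all 12 entries, every one matches. The claim holds.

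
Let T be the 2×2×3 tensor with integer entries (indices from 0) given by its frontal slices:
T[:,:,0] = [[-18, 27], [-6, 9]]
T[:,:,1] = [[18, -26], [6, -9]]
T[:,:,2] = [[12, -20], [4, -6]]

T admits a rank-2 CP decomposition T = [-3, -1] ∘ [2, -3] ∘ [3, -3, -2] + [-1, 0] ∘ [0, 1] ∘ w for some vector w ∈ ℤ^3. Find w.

w = [0, -1, 2]

Subtract the known terms from T to get the rank-1 residual R = [-1, 0] ∘ [0, 1] ∘ w, so R[i,j,k] = a[i]·b[j]·w[k]. Pick indices with nonzero a[0]·b[1] = (-1)·(1) = -1. Only the fibre through (0,1,·) is needed: R[0,1,:] = T[0,1,:] − Σₗ aₗ[0]bₗ[1]cₗ = [27, -26, -20] − (-3)·(-3)·[3, -3, -2] = [0, 1, -2]. Then w[k] = R[0,1,k] / -1 for each k, giving w = [0, 1, -2] / -1 = [0, -1, 2].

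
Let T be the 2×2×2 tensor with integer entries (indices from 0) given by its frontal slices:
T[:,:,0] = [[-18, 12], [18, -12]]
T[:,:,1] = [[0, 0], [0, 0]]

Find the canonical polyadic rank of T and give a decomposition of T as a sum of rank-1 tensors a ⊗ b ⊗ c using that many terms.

rank(T) = 1

Lower bound: T ≠ 0 (e.g. T[0,0,0] = -18), so rank(T) ≥ 1.
Upper bound: if T = a ⊗ b ⊗ c then every fibre of T is a multiple of the corresponding factor, so read the factors off the fibres through the nonzero entry T[0,0,0] = -18.
The mode-1 fibre T[:,0,0] = [-18, 18] gives a = (1, -1) (primitive direction); the mode-2 fibre T[0,:,0] = [-18, 12] gives b = (3, -2); then c[k] = T[0,0,k] / (a[0]·b[0]) = [-18, 0] / 3 = (-6, 0).
Expanding (1, -1) ⊗ (3, -2) ⊗ (-6, 0) reproduces all 8 entries of T, so T = (1, -1) ⊗ (3, -2) ⊗ (-6, 0) and rank(T) ≤ 1.
These bounds meet, so rank(T) = 1.
Check entry T[0,0,0] = -18: (1)·(3)·(-6) = -18.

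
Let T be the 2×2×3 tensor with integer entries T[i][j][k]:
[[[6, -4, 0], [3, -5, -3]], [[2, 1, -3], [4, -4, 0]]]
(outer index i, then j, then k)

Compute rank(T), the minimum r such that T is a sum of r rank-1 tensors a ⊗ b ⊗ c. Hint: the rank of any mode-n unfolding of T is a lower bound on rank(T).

Lower bound: the mode-3 unfolding of T (rows indexed by k, columns by (i,j) = (0,0), (0,1), (1,0), (1,1)) is [[6, 3, 2, 4], [-4, -5, 1, -4], [0, -3, -3, 0]].
There the 3×3 minor on rows k ∈ {0, 1, 2}, columns (i,j) ∈ {(0,0), (0,1), (1,0)} is det [[6, 3, 2], [-4, -5, 1], [0, -3, -3]] = 96 ≠ 0, so this unfolding has rank ≥ 3; CP rank is at least every unfolding rank, so rank(T) ≥ 3. (Flattening ranks never certify an upper bound on CP rank; for that we must actually write T with 3 rank-1 terms.)
Upper bound: T is a sum of 3 rank-1 terms, T = [1, 1] ⊗ [2, 1] ⊗ [1, 1, -1] + [2, -1] ⊗ [1, -1] ⊗ [1, -1, 1] + [2, 1] ⊗ [1, 2] ⊗ [1, -2, 0] (written with every a and b primitive with positive leading entry and the scale carried by c; CP decompositions are not unique, and this one is verified by expanding entrywise), so rank(T) ≤ 3.
These bounds meet, so rank(T) = 3.

3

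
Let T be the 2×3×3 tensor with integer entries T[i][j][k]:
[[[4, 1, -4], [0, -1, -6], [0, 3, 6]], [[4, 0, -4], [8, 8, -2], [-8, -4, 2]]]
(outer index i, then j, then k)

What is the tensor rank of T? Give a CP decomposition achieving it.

Lower bound: the mode-3 unfolding of T (rows indexed by k, columns by (i,j) = (0,0), (0,1), (0,2), (1,0), (1,1), (1,2)) is [[4, 0, 0, 4, 8, -8], [1, -1, 3, 0, 8, -4], [-4, -6, 6, -4, -2, 2]].
There the 3×3 minor on rows k ∈ {0, 1, 2}, columns (i,j) ∈ {(0,0), (0,1), (0,2)} is det [[4, 0, 0], [1, -1, 3], [-4, -6, 6]] = 48 ≠ 0, so this unfolding has rank ≥ 3; CP rank is at least every unfolding rank, so rank(T) ≥ 3. (Unfolding ranks only ever bound the CP rank from below — rank(T) can be strictly larger than all of them — so the matching upper bound has to come from an explicit 3-term decomposition.)
Upper bound: T is a sum of 3 rank-1 terms, T = [1, -1] (x) [0, 1, -1] (x) [-4, -4, -2] + [1, 1] (x) [1, 1, -1] (x) [4, 2, -4] + [1, 2] (x) [1, -1, -1] (x) [0, -1, 0] (written with every a and b primitive with positive leading entry and the scale carried by c; CP decompositions are not unique, and this one is verified by expanding entrywise), so rank(T) ≤ 3.
These bounds meet, so rank(T) = 3.

rank(T) = 3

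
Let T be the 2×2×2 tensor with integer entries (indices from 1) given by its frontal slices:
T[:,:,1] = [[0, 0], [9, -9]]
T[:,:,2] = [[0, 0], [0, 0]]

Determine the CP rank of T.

Lower bound: T ≠ 0 (e.g. T[2,1,1] = 9), so rank(T) ≥ 1.
Upper bound: the mode-1 fibre T[:,1,1] = [0, 9] gives a = [0, 1] (primitive direction); the mode-2 fibre T[2,:,1] = [9, -9] gives b = [1, -1]; then c[k] = T[2,1,k] / (a[2]·b[1]) = [9, 0] / 1 = [9, 0].
Expanding [0, 1] (x) [1, -1] (x) [9, 0] reproduces all 8 entries of T, so T = [0, 1] (x) [1, -1] (x) [9, 0] and rank(T) ≤ 1.
These bounds meet, so rank(T) = 1.

1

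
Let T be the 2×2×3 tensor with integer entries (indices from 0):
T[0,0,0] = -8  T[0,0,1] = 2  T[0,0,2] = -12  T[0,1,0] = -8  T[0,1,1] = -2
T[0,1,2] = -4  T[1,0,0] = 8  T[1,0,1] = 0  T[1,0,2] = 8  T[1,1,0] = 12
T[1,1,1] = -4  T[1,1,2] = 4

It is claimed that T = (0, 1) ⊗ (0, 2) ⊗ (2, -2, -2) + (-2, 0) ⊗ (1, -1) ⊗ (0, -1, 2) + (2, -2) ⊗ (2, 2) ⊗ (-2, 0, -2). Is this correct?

Reconstruct entrywise from the claimed factors. For example, T[0,0,0] = -8 and Σₗ aₗ[0]bₗ[0]cₗ[0] = (0)·(0)·(2) + (-2)·(1)·(0) + (2)·(2)·(-2) = -8; checking all 12 entries, every one matches. The claim holds.

Yes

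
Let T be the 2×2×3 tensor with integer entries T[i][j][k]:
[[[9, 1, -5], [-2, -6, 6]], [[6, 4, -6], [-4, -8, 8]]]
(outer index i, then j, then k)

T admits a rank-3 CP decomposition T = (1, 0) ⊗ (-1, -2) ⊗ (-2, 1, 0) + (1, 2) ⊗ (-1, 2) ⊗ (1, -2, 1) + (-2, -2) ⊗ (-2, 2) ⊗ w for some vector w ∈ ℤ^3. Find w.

w = (2, 0, -1)

Subtract the known terms from T to get the rank-1 residual R = (-2, -2) ⊗ (-2, 2) ⊗ w, so R[i,j,k] = a[i]·b[j]·w[k]. Pick indices with nonzero a[0]·b[0] = (-2)·(-2) = 4. Only the fibre through (0,0,·) is needed: R[0,0,:] = T[0,0,:] − Σₗ aₗ[0]bₗ[0]cₗ = [9, 1, -5] − (1)·(-1)·(-2, 1, 0) − (1)·(-1)·(1, -2, 1) = [8, 0, -4]. Then w[k] = R[0,0,k] / 4 for each k, giving w = [8, 0, -4] / 4 = (2, 0, -1).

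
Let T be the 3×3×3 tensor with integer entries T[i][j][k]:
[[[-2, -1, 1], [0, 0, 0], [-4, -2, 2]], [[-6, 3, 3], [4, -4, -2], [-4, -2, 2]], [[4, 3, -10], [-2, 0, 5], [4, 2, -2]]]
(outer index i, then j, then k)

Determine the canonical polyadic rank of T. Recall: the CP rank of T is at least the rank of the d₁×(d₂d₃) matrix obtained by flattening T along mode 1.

Lower bound: the mode-3 unfolding of T (rows indexed by k, columns by (i,j) = (0,0), (0,1), (0,2), (1,0), (1,1), (1,2), (2,0), (2,1), (2,2)) is [[-2, 0, -4, -6, 4, -4, 4, -2, 4], [-1, 0, -2, 3, -4, -2, 3, 0, 2], [1, 0, 2, 3, -2, 2, -10, 5, -2]].
There the 3×3 minor on rows k ∈ {0, 1, 2}, columns (i,j) ∈ {(0,0), (1,0), (2,0)} is det [[-2, -6, 4], [-1, 3, 3], [1, 3, -10]] = 96 ≠ 0, so this unfolding has rank ≥ 3; CP rank is at least every unfolding rank, so rank(T) ≥ 3. (This is only a lower bound: in general the CP rank may exceed every unfolding rank, so we still need to exhibit 3 rank-1 terms summing to T.)
Upper bound: T is a sum of 3 rank-1 terms, T = [0, 0, 1] (x) [2, -1, 0] (x) [0, 2, -4] + [0, 2, -1] (x) [1, -1, 0] (x) [-2, 2, 1] + [1, 1, -1] (x) [1, 0, 2] (x) [-2, -1, 1] (one valid choice — decompositions are not unique — normalised so each a, b is primitive with positive first nonzero entry; check it by expanding all entries), so rank(T) ≤ 3.
These bounds meet, so rank(T) = 3.
Check entry T[1,1,1] = -4: (0)·(-1)·(2) + (2)·(-1)·(2) + (1)·(0)·(-1) = -4.

3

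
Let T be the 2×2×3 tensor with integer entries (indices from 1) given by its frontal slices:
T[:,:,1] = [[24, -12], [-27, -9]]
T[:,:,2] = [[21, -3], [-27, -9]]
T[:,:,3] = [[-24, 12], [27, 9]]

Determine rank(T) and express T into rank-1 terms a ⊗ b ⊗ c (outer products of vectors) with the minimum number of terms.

Lower bound: the mode-3 unfolding of T (rows indexed by k, columns by (i,j) = (1,1), (1,2), (2,1), (2,2)) is [[24, -12, -27, -9], [21, -3, -27, -9], [-24, 12, 27, 9]].
There the 2×2 minor on rows k ∈ {1, 2}, columns (i,j) ∈ {(1,1), (1,2)} is det [[24, -12], [21, -3]] = 180 ≠ 0, so this unfolding has rank ≥ 2; CP rank is at least every unfolding rank, so rank(T) ≥ 2. (Unfolding ranks only ever bound the CP rank from below — rank(T) can be strictly larger than all of them — so the matching upper bound has to come from an explicit 2-term decomposition.)
Upper bound — finding two terms. Write S_k = T[:,:,k] for the frontal slices: S₁ = [[24, -12], [-27, -9]], S₂ = [[21, -3], [-27, -9]], S₃ = [[-24, 12], [27, 9]].
If T = a₁ ⊗ b₁ ⊗ c₁ + a₂ ⊗ b₂ ⊗ c₂ then each S_k = c₁[k]·a₁b₁ᵀ + c₂[k]·a₂b₂ᵀ. S₁ and S₂ are linearly independent, so a₁b₁ᵀ and a₂b₂ᵀ must span the same plane of matrices: they are the rank-1 matrices of the form x·S₁ + y·S₂.
det(x·S₁ + y·S₂) is −540·x² − 810·xy − 270·y² = (-270)·(x + y)(2·x + y), vanishing at (x:y) = (1:-1) and (1:-2).
M₁ = S₁ − S₂ = [[3, -9], [0, 0]] = 3·[1, 0][1, -3]ᵀ and M₂ = S₁ − 2·S₂ = [[-18, -6], [27, 9]] = (-3)·[2, -3][3, 1]ᵀ, so take a₁ = [1, 0], b₁ = [1, -3], a₂ = [2, -3], b₂ = [3, 1].
Each slice is an integer combination of E₁ = a₁b₁ᵀ and E₂ = a₂b₂ᵀ: S₁ = 6·E₁ + 3·E₂, S₂ = 3·E₁ + 3·E₂, S₃ = −6·E₁ − 3·E₂; reading off coefficients, c₁ = [6, 3, -6] and c₂ = [3, 3, -3].
Hence T = [1, 0] ⊗ [1, -3] ⊗ [6, 3, -6] + [2, -3] ⊗ [3, 1] ⊗ [3, 3, -3], so rank(T) ≤ 2.
These bounds meet, so rank(T) = 2.
Check entry T[1,2,1] = -12: (1)·(-3)·(6) + (2)·(1)·(3) = -12.

rank(T) = 2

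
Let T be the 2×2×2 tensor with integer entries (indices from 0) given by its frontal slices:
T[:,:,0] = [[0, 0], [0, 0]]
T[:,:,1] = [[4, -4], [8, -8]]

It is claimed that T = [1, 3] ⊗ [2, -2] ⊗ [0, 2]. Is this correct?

No

Reconstruct entry (1,0,1) from the claimed factors: Σₗ aₗ[1]bₗ[0]cₗ[1] = (3)·(2)·(2) = 12, but T[1,0,1] = 8. The claim is false.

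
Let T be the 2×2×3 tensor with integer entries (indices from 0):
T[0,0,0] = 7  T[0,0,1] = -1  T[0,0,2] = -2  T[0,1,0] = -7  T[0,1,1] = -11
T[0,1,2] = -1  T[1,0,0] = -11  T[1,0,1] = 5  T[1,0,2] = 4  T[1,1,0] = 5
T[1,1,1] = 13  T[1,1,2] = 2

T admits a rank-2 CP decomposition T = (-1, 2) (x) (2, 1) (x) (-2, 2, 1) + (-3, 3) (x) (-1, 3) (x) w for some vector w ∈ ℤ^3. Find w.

Subtract the known terms from T to get the rank-1 residual R = (-3, 3) (x) (-1, 3) (x) w, so R[i,j,k] = a[i]·b[j]·w[k]. Pick indices with nonzero a[0]·b[0] = (-3)·(-1) = 3. Only the fibre through (0,0,·) is needed: R[0,0,:] = T[0,0,:] − Σₗ aₗ[0]bₗ[0]cₗ = [7, -1, -2] − (-1)·(2)·(-2, 2, 1) = [3, 3, 0]. Then w[k] = R[0,0,k] / 3 for each k, giving w = [3, 3, 0] / 3 = (1, 1, 0).

w = (1, 1, 0)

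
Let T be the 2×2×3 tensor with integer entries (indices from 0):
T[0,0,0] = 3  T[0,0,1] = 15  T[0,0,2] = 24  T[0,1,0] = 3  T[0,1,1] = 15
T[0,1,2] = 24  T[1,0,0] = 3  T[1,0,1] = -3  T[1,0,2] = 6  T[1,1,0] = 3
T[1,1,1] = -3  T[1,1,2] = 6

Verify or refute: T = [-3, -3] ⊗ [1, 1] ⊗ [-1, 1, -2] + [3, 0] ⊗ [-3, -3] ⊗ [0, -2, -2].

Yes

Reconstruct entrywise from the claimed factors. For example, T[0,1,0] = 3 and Σₗ aₗ[0]bₗ[1]cₗ[0] = (-3)·(1)·(-1) + (3)·(-3)·(0) = 3; checking all 12 entries, every one matches. The claim holds.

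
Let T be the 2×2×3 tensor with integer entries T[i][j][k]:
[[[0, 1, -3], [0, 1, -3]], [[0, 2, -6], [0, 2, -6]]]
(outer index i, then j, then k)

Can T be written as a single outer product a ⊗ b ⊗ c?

Yes

The mode-1 fibre T[:,0,1] = [1, 2] gives a = [1, 2] (primitive direction); the mode-2 fibre T[0,:,1] = [1, 1] gives b = [1, 1]; then c[k] = T[0,0,k] / (a[0]·b[0]) = [0, 1, -3] / 1 = [0, 1, -3].
Expanding [1, 2] ⊗ [1, 1] ⊗ [0, 1, -3] reproduces all 12 entries of T, so T = [1, 2] ⊗ [1, 1] ⊗ [0, 1, -3] and rank(T) ≤ 1.
Equivalently every frontal slice T[:,:,k] is c[k] times the rank-1 matrix [1, 2] ⊗ [1, 1]. So T has rank 1 (it is nonzero).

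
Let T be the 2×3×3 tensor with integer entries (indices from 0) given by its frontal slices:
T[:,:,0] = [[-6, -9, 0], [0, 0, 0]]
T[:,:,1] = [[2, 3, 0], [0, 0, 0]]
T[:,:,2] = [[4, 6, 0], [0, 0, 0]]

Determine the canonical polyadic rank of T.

1

Lower bound: T ≠ 0 (e.g. T[0,0,0] = -6), so rank(T) ≥ 1.
Upper bound: if T = a ⊗ b ⊗ c then every fibre of T is a multiple of the corresponding factor, so read the factors off the fibres through the nonzero entry T[0,0,0] = -6.
The mode-1 fibre T[:,0,0] = [-6, 0] gives a = (1, 0) (primitive direction); the mode-2 fibre T[0,:,0] = [-6, -9, 0] gives b = (2, 3, 0); then c[k] = T[0,0,k] / (a[0]·b[0]) = [-6, 2, 4] / 2 = (-3, 1, 2).
Expanding (1, 0) ⊗ (2, 3, 0) ⊗ (-3, 1, 2) reproduces all 18 entries of T, so T = (1, 0) ⊗ (2, 3, 0) ⊗ (-3, 1, 2) and rank(T) ≤ 1.
These bounds meet, so rank(T) = 1.
Check entry T[0,2,2] = 0: (1)·(0)·(2) = 0.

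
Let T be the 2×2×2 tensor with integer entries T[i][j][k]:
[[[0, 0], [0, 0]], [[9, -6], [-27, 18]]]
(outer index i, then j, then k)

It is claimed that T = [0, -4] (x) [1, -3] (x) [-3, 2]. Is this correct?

No

Reconstruct entry (1,0,0) from the claimed factors: Σₗ aₗ[1]bₗ[0]cₗ[0] = (-4)·(1)·(-3) = 12, but T[1,0,0] = 9. The claim is false.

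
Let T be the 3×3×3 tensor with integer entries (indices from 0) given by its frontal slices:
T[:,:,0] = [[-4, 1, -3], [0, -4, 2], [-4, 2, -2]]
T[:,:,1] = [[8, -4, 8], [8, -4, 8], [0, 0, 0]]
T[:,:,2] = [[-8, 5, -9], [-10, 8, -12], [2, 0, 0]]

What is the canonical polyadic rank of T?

3

Lower bound: the mode-1 unfolding of T (rows indexed by i, columns by (j,k) = (0,0), (0,1), (0,2), (1,0), (1,1), (1,2), (2,0), (2,1), (2,2)) is [[-4, 8, -8, 1, -4, 5, -3, 8, -9], [0, 8, -10, -4, -4, 8, 2, 8, -12], [-4, 0, 2, 2, 0, 0, -2, 0, 0]].
There the 3×3 minor on rows i ∈ {0, 1, 2}, columns (j,k) ∈ {(0,0), (0,1), (1,0)} is det [[-4, 8, 1], [0, 8, -4], [-4, 0, 2]] = 96 ≠ 0, so this unfolding has rank ≥ 3; CP rank is at least every unfolding rank, so rank(T) ≥ 3. (Flattening ranks never certify an upper bound on CP rank; for that we must actually write T with 3 rank-1 terms.)
Upper bound: T is a sum of 3 rank-1 terms, T = [0, 1, -1] (x) [1, -1, 1] (x) [4, 0, -2] + [1, 1, 0] (x) [2, -1, 2] (x) [-2, 4, -4] + [1, 2, 2] (x) [0, 1, -1] (x) [-1, 0, 1] (written with every a and b primitive with positive leading entry and the scale carried by c; CP decompositions are not unique, and this one is verified by expanding entrywise), so rank(T) ≤ 3.
These bounds meet, so rank(T) = 3.
Check entry T[0,2,2] = -9: (0)·(1)·(-2) + (1)·(2)·(-4) + (1)·(-1)·(1) = -9.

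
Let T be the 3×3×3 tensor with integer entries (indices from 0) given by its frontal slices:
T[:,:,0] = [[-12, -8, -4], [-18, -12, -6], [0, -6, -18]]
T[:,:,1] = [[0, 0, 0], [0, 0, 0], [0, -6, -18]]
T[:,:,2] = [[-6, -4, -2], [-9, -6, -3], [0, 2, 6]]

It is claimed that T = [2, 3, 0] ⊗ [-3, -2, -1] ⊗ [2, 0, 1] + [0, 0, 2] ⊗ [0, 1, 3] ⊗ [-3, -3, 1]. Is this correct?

Yes

Reconstruct entrywise from the claimed factors. For example, T[2,0,2] = 0 and Σₗ aₗ[2]bₗ[0]cₗ[2] = (0)·(-3)·(1) + (2)·(0)·(1) = 0; checking all 27 entries, every one matches. The claim holds.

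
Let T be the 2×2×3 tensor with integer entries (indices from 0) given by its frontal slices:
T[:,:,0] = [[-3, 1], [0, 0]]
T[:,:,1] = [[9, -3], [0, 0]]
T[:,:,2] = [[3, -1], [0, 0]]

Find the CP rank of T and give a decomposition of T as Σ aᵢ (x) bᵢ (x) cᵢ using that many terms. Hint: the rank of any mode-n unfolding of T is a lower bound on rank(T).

Lower bound: T ≠ 0 (e.g. T[0,0,0] = -3), so rank(T) ≥ 1.
Upper bound: the mode-1 fibre T[:,0,0] = [-3, 0] gives a = [1, 0] (primitive direction); the mode-2 fibre T[0,:,0] = [-3, 1] gives b = [3, -1]; then c[k] = T[0,0,k] / (a[0]·b[0]) = [-3, 9, 3] / 3 = [-1, 3, 1].
Expanding [1, 0] (x) [3, -1] (x) [-1, 3, 1] reproduces all 12 entries of T, so T = [1, 0] (x) [3, -1] (x) [-1, 3, 1] and rank(T) ≤ 1.
These bounds meet, so rank(T) = 1.

rank(T) = 1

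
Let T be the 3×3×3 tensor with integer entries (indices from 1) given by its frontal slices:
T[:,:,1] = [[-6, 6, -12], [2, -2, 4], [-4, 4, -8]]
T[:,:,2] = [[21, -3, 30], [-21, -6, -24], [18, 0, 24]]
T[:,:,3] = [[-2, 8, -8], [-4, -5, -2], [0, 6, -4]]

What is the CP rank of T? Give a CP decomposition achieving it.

Lower bound: the mode-2 unfolding of T (rows indexed by j, columns by (i,k) = (1,1), (1,2), (1,3), (2,1), (2,2), (2,3), (3,1), (3,2), (3,3)) is [[-6, 21, -2, 2, -21, -4, -4, 18, 0], [6, -3, 8, -2, -6, -5, 4, 0, 6], [-12, 30, -8, 4, -24, -2, -8, 24, -4]].
There the 2×2 minor on rows j ∈ {1, 2}, columns (i,k) ∈ {(1,1), (1,2)} is det [[-6, 21], [6, -3]] = -108 ≠ 0, so this unfolding has rank ≥ 2; CP rank is at least every unfolding rank, so rank(T) ≥ 2. (This is only a lower bound: in general the CP rank may exceed every unfolding rank, so we still need to exhibit 2 rank-1 terms summing to T.)
Upper bound — finding two terms. Write S_k = T[:,:,k] for the frontal slices: S₁ = [[-6, 6, -12], [2, -2, 4], [-4, 4, -8]], S₂ = [[21, -3, 30], [-21, -6, -24], [18, 0, 24]], S₃ = [[-2, 8, -8], [-4, -5, -2], [0, 6, -4]].
If T = a₁ ⊗ b₁ ⊗ c₁ + a₂ ⊗ b₂ ⊗ c₂ then each S_k = c₁[k]·a₁b₁ᵀ + c₂[k]·a₂b₂ᵀ. S₁ and S₂ are linearly independent, so a₁b₁ᵀ and a₂b₂ᵀ must span the same plane of matrices: they are the rank-1 matrices of the form x·S₁ + y·S₂.
The 2×2 minor of x·S₁ + y·S₂ on rows {1,2}, columns {1,2} is 126·xy − 189·y² = 63·(2·x − 3·y)(y), vanishing at (x:y) = (3:2) and (1:0).
M₁ = 3·S₁ + 2·S₂ = [[24, 12, 24], [-36, -18, -36], [24, 12, 24]] = 6·[2, -3, 2][2, 1, 2]ᵀ and M₂ = S₁ = [[-6, 6, -12], [2, -2, 4], [-4, 4, -8]] = (-2)·[3, -1, 2][1, -1, 2]ᵀ, so take a₁ = [2, -3, 2], b₁ = [2, 1, 2], a₂ = [3, -1, 2], b₂ = [1, -1, 2].
Each slice is an integer combination of E₁ = a₁b₁ᵀ and E₂ = a₂b₂ᵀ: S₁ = −2·E₂, S₂ = 3·E₁ + 3·E₂, S₃ = E₁ − 2·E₂; reading off coefficients, c₁ = [0, 3, 1] and c₂ = [-2, 3, -2].
Hence T = [2, -3, 2] ⊗ [2, 1, 2] ⊗ [0, 3, 1] + [3, -1, 2] ⊗ [1, -1, 2] ⊗ [-2, 3, -2], so rank(T) ≤ 2.
These bounds meet, so rank(T) = 2.

rank(T) = 2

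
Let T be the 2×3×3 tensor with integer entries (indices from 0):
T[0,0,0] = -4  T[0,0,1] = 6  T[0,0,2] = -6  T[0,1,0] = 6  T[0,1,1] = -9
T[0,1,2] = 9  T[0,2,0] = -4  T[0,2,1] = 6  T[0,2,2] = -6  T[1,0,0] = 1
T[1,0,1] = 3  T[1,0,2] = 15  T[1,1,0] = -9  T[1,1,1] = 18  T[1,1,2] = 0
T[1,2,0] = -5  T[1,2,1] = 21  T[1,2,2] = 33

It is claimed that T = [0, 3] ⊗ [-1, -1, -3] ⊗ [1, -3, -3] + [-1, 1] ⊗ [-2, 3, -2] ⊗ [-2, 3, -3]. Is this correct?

Yes

Reconstruct entrywise from the claimed factors. For example, T[1,0,2] = 15 and Σₗ aₗ[1]bₗ[0]cₗ[2] = (3)·(-1)·(-3) + (1)·(-2)·(-3) = 15; checking all 18 entries, every one matches. The claim holds.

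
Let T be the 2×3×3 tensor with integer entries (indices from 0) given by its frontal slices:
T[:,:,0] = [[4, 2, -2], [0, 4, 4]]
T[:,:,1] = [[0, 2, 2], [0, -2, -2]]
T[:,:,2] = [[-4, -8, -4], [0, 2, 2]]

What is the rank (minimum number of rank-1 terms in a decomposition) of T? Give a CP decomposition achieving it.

Lower bound: the mode-3 unfolding of T (rows indexed by k, columns by (i,j) = (0,0), (0,1), (0,2), (1,0), (1,1), (1,2)) is [[4, 2, -2, 0, 4, 4], [0, 2, 2, 0, -2, -2], [-4, -8, -4, 0, 2, 2]].
There the 2×2 minor on rows k ∈ {0, 1}, columns (i,j) ∈ {(0,0), (0,1)} is det [[4, 2], [0, 2]] = 8 ≠ 0, so this unfolding has rank ≥ 2; CP rank is at least every unfolding rank, so rank(T) ≥ 2. (Unfolding ranks only ever bound the CP rank from below — rank(T) can be strictly larger than all of them — so the matching upper bound has to come from an explicit 2-term decomposition.)
Upper bound — finding two terms. Write S_k = T[:,:,k] for the frontal slices: S₀ = [[4, 2, -2], [0, 4, 4]], S₁ = [[0, 2, 2], [0, -2, -2]], S₂ = [[-4, -8, -4], [0, 2, 2]].
If T = a₁ ⊗ b₁ ⊗ c₁ + a₂ ⊗ b₂ ⊗ c₂ then each S_k = c₁[k]·a₁b₁ᵀ + c₂[k]·a₂b₂ᵀ. S₀ and S₁ are linearly independent, so a₁b₁ᵀ and a₂b₂ᵀ must span the same plane of matrices: they are the rank-1 matrices of the form x·S₀ + y·S₁.
The 2×2 minor of x·S₀ + y·S₁ on rows {0,1}, columns {0,1} is 16·x² − 8·xy = 8·(2·x − y)(x), vanishing at (x:y) = (1:2) and (0:1).
M₁ = S₀ + 2·S₁ = [[4, 6, 2], [0, 0, 0]] = 2·(1, 0)(2, 3, 1)ᵀ and M₂ = S₁ = [[0, 2, 2], [0, -2, -2]] = 2·(1, -1)(0, 1, 1)ᵀ, so take a₁ = (1, 0), b₁ = (2, 3, 1), a₂ = (1, -1), b₂ = (0, 1, 1).
Each slice is an integer combination of E₁ = a₁b₁ᵀ and E₂ = a₂b₂ᵀ: S₀ = 2·E₁ − 4·E₂, S₁ = 2·E₂, S₂ = −2·E₁ − 2·E₂; reading off coefficients, c₁ = (2, 0, -2) and c₂ = (-4, 2, -2).
Hence T = (1, 0) ⊗ (2, 3, 1) ⊗ (2, 0, -2) + (1, -1) ⊗ (0, 1, 1) ⊗ (-4, 2, -2), so rank(T) ≤ 2.
These bounds meet, so rank(T) = 2.

rank(T) = 2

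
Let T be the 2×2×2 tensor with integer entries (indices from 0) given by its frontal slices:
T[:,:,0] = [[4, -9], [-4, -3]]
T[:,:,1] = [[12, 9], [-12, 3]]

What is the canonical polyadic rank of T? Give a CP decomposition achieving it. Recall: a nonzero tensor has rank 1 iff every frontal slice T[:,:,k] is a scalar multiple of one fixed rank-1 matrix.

rank(T) = 2

Lower bound: the mode-1 unfolding of T (rows indexed by i, columns by (j,k) = (0,0), (0,1), (1,0), (1,1)) is [[4, 12, -9, 9], [-4, -12, -3, 3]].
There the 2×2 minor on rows i ∈ {0, 1}, columns (j,k) ∈ {(0,0), (1,0)} is det [[4, -9], [-4, -3]] = -48 ≠ 0, so this unfolding has rank ≥ 2; CP rank is at least every unfolding rank, so rank(T) ≥ 2. (This is only a lower bound: in general the CP rank may exceed every unfolding rank, so we still need to exhibit 2 rank-1 terms summing to T.)
Upper bound — finding two terms. Write S_k = T[:,:,k] for the frontal slices: S₀ = [[4, -9], [-4, -3]], S₁ = [[12, 9], [-12, 3]].
If T = a₁ ⊗ b₁ ⊗ c₁ + a₂ ⊗ b₂ ⊗ c₂ then each S_k = c₁[k]·a₁b₁ᵀ + c₂[k]·a₂b₂ᵀ. S₀ and S₁ are linearly independent, so a₁b₁ᵀ and a₂b₂ᵀ must span the same plane of matrices: they are the rank-1 matrices of the form x·S₀ + y·S₁.
det(x·S₀ + y·S₁) is −48·x² − 96·xy + 144·y² = (-48)·(x + 3·y)(x − y), vanishing at (x:y) = (3:-1) and (1:1).
M₁ = 3·S₀ − S₁ = [[0, -36], [0, -12]] = (-12)·(3, 1)(0, 1)ᵀ and M₂ = S₀ + S₁ = [[16, 0], [-16, 0]] = 16·(1, -1)(1, 0)ᵀ, so take a₁ = (3, 1), b₁ = (0, 1), a₂ = (1, -1), b₂ = (1, 0).
Each slice is an integer combination of E₁ = a₁b₁ᵀ and E₂ = a₂b₂ᵀ: S₀ = −3·E₁ + 4·E₂, S₁ = 3·E₁ + 12·E₂; reading off coefficients, c₁ = (-3, 3) and c₂ = (4, 12).
Hence T = (3, 1) ⊗ (0, 1) ⊗ (-3, 3) + (1, -1) ⊗ (1, 0) ⊗ (4, 12), so rank(T) ≤ 2.
These bounds meet, so rank(T) = 2.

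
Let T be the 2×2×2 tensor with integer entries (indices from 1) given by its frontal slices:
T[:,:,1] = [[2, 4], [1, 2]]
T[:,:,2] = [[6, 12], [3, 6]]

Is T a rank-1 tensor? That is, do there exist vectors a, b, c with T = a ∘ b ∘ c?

Yes

If T = a ∘ b ∘ c then every fibre of T is a multiple of the corresponding factor, so read the factors off the fibres through the nonzero entry T[1,1,1] = 2.
The mode-1 fibre T[:,1,1] = [2, 1] gives a = [2, 1] (primitive direction); the mode-2 fibre T[1,:,1] = [2, 4] gives b = [1, 2]; then c[k] = T[1,1,k] / (a[1]·b[1]) = [2, 6] / 2 = [1, 3].
Expanding [2, 1] ∘ [1, 2] ∘ [1, 3] reproduces all 8 entries of T, so T = [2, 1] ∘ [1, 2] ∘ [1, 3] and rank(T) ≤ 1.
Equivalently every frontal slice T[:,:,k] is c[k] times the rank-1 matrix [2, 1] ∘ [1, 2]. So T has rank 1 (it is nonzero).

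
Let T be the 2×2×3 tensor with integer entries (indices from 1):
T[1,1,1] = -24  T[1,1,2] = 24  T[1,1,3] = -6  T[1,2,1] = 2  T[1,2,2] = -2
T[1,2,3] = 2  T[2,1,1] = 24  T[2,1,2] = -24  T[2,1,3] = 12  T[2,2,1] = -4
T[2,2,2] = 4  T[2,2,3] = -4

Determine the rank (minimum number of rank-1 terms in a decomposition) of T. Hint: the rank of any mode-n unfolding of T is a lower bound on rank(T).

Lower bound: the mode-1 unfolding of T (rows indexed by i, columns by (j,k) = (1,1), (1,2), (1,3), (2,1), (2,2), (2,3)) is [[-24, 24, -6, 2, -2, 2], [24, -24, 12, -4, 4, -4]].
There the 2×2 minor on rows i ∈ {1, 2}, columns (j,k) ∈ {(1,1), (1,3)} is det [[-24, -6], [24, 12]] = -144 ≠ 0, so this unfolding has rank ≥ 2; CP rank is at least every unfolding rank, so rank(T) ≥ 2. (Flattening ranks never certify an upper bound on CP rank; for that we must actually write T with 2 rank-1 terms.)
Upper bound — finding two terms. Write S_k = T[:,:,k] for the frontal slices: S₁ = [[-24, 2], [24, -4]], S₂ = [[24, -2], [-24, 4]], S₃ = [[-6, 2], [12, -4]].
If T = a₁ ⊗ b₁ ⊗ c₁ + a₂ ⊗ b₂ ⊗ c₂ then each S_k = c₁[k]·a₁b₁ᵀ + c₂[k]·a₂b₂ᵀ. S₁ and S₃ are linearly independent, so a₁b₁ᵀ and a₂b₂ᵀ must span the same plane of matrices: they are the rank-1 matrices of the form x·S₁ + y·S₃.
det(x·S₁ + y·S₃) is 48·x² + 48·xy = 48·(x + y)(x), vanishing at (x:y) = (1:-1) and (0:1).
M₁ = S₁ − S₃ = [[-18, 0], [12, 0]] = (-6)·[3, -2][1, 0]ᵀ and M₂ = S₃ = [[-6, 2], [12, -4]] = (-2)·[1, -2][3, -1]ᵀ, so take a₁ = [3, -2], b₁ = [1, 0], a₂ = [1, -2], b₂ = [3, -1].
Each slice is an integer combination of E₁ = a₁b₁ᵀ and E₂ = a₂b₂ᵀ: S₁ = −6·E₁ − 2·E₂, S₂ = 6·E₁ + 2·E₂, S₃ = −2·E₂; reading off coefficients, c₁ = [-6, 6, 0] and c₂ = [-2, 2, -2].
Hence T = [3, -2] ⊗ [1, 0] ⊗ [-6, 6, 0] + [1, -2] ⊗ [3, -1] ⊗ [-2, 2, -2], so rank(T) ≤ 2.
These bounds meet, so rank(T) = 2.

2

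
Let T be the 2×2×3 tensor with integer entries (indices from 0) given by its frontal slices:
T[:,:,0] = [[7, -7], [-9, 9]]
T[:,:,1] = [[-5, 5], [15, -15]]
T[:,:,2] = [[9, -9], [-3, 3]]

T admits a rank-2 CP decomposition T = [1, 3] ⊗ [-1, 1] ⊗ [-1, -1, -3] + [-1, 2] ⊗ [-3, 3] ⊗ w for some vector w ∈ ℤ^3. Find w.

w = [2, -2, 2]

Subtract the known terms from T to get the rank-1 residual R = [-1, 2] ⊗ [-3, 3] ⊗ w, so R[i,j,k] = a[i]·b[j]·w[k]. Pick indices with nonzero a[0]·b[0] = (-1)·(-3) = 3. Only the fibre through (0,0,·) is needed: R[0,0,:] = T[0,0,:] − Σₗ aₗ[0]bₗ[0]cₗ = [7, -5, 9] − (1)·(-1)·[-1, -1, -3] = [6, -6, 6]. Then w[k] = R[0,0,k] / 3 for each k, giving w = [6, -6, 6] / 3 = [2, -2, 2].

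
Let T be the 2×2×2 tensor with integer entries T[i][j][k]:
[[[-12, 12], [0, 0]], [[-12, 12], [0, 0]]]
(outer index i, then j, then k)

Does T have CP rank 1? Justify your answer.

The mode-1 fibre T[:,0,0] = [-12, -12] gives a = [1, 1] (primitive direction); the mode-2 fibre T[0,:,0] = [-12, 0] gives b = [1, 0]; then c[k] = T[0,0,k] / (a[0]·b[0]) = [-12, 12] / 1 = [-12, 12].
Expanding [1, 1] ⊗ [1, 0] ⊗ [-12, 12] reproduces all 8 entries of T, so T = [1, 1] ⊗ [1, 0] ⊗ [-12, 12] and rank(T) ≤ 1.
Equivalently every frontal slice T[:,:,k] is c[k] times the rank-1 matrix [1, 1] ⊗ [1, 0]. So T has rank 1 (it is nonzero).

Yes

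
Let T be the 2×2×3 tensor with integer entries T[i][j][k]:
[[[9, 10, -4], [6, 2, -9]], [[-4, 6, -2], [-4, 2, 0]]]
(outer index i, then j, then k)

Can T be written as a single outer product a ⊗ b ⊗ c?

No

The mode-3 unfolding of T (rows indexed by k, columns by (i,j) = (0,0), (0,1), (1,0), (1,1)) is [[9, 6, -4, -4], [10, 2, 6, 2], [-4, -9, -2, 0]].
There the 3×3 minor on rows k ∈ {0, 1, 2}, columns (i,j) ∈ {(0,0), (0,1), (1,0)} is det [[9, 6, -4], [10, 2, 6], [-4, -9, -2]] = 754 ≠ 0, so this unfolding has rank ≥ 3; CP rank is at least every unfolding rank, so rank(T) ≥ 3.
In particular rank(T) ≥ 3 > 1, so T is not rank-1.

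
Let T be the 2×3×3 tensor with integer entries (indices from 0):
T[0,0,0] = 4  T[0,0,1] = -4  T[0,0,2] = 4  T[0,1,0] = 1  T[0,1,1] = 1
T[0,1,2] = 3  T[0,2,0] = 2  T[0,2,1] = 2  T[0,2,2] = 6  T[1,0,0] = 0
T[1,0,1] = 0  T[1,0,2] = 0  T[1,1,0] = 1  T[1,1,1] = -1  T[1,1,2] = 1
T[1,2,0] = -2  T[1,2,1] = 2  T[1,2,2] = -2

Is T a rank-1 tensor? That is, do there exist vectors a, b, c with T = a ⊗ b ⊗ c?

The mode-2 unfolding of T (rows indexed by j, columns by (i,k) = (0,0), (0,1), (0,2), (1,0), (1,1), (1,2)) is [[4, -4, 4, 0, 0, 0], [1, 1, 3, 1, -1, 1], [2, 2, 6, -2, 2, -2]].
There the 3×3 minor on rows j ∈ {0, 1, 2}, columns (i,k) ∈ {(0,0), (0,1), (1,0)} is det [[4, -4, 0], [1, 1, 1], [2, 2, -2]] = -32 ≠ 0, so this unfolding has rank ≥ 3; CP rank is at least every unfolding rank, so rank(T) ≥ 3.
In particular rank(T) ≥ 3 > 1, so T is not rank-1.

No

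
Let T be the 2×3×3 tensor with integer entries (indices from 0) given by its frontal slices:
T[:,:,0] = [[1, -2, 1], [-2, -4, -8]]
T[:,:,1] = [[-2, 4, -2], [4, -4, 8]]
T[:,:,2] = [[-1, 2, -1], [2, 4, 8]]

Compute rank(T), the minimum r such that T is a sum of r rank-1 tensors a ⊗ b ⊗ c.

3

Lower bound: in the mode-2 unfolding of T (rows indexed by j, columns by (i,k)) the 3×3 minor on rows j ∈ {0, 1, 2}, columns (i,k) ∈ {(0,0), (1,0), (1,1)} is det [[1, -2, 4], [-2, -4, -4], [1, -8, 8]] = -8 ≠ 0, so that unfolding has rank ≥ 3 and hence rank(T) ≥ 3 (CP rank is at least every unfolding rank, though it can be larger).
Upper bound: T is a sum of 3 rank-1 terms, T = (0, 1) ⊗ (0, 1, 1) ⊗ (-4, 4, 4) + (0, 1) ⊗ (0, 2, 1) ⊗ (-2, 0, 2) + (1, -2) ⊗ (1, -2, 1) ⊗ (1, -2, -1) (written with every a and b primitive with positive leading entry and the scale carried by c; CP decompositions are not unique, and this one is verified by expanding entrywise), so rank(T) ≤ 3.
These bounds meet, so rank(T) = 3.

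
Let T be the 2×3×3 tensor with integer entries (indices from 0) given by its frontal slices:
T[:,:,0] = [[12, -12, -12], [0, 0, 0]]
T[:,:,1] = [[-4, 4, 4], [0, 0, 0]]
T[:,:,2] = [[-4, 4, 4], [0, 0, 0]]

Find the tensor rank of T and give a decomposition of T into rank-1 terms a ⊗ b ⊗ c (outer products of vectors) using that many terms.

Lower bound: T ≠ 0 (e.g. T[0,0,0] = 12), so rank(T) ≥ 1.
Upper bound: the mode-1 fibre T[:,0,0] = [12, 0] gives a = [1, 0] (primitive direction); the mode-2 fibre T[0,:,0] = [12, -12, -12] gives b = [1, -1, -1]; then c[k] = T[0,0,k] / (a[0]·b[0]) = [12, -4, -4] / 1 = [12, -4, -4].
Expanding [1, 0] ⊗ [1, -1, -1] ⊗ [12, -4, -4] reproduces all 18 entries of T, so T = [1, 0] ⊗ [1, -1, -1] ⊗ [12, -4, -4] and rank(T) ≤ 1.
These bounds meet, so rank(T) = 1.

rank(T) = 1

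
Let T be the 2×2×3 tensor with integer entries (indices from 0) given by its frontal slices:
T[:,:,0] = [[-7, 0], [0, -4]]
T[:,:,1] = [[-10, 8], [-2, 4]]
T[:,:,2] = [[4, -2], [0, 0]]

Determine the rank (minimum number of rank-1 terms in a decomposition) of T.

Lower bound: the mode-3 unfolding of T (rows indexed by k, columns by (i,j) = (0,0), (0,1), (1,0), (1,1)) is [[-7, 0, 0, -4], [-10, 8, -2, 4], [4, -2, 0, 0]].
There the 3×3 minor on rows k ∈ {0, 1, 2}, columns (i,j) ∈ {(0,0), (0,1), (1,0)} is det [[-7, 0, 0], [-10, 8, -2], [4, -2, 0]] = 28 ≠ 0, so this unfolding has rank ≥ 3; CP rank is at least every unfolding rank, so rank(T) ≥ 3. (This is only a lower bound: in general the CP rank may exceed every unfolding rank, so we still need to exhibit 3 rank-1 terms summing to T.)
Upper bound: T is a sum of 3 rank-1 terms, T = [1, 0] ⊗ [2, -1] ⊗ [-4, -4, 2] + [1, 1] ⊗ [1, -2] ⊗ [2, -2, 0] + [1, 2] ⊗ [1, 0] ⊗ [-1, 0, 0] (written with every a and b primitive with positive leading entry and the scale carried by c; CP decompositions are not unique, and this one is verified by expanding entrywise), so rank(T) ≤ 3.
These bounds meet, so rank(T) = 3.
Check entry T[0,0,1] = -10: (1)·(2)·(-4) + (1)·(1)·(-2) + (1)·(1)·(0) = -10.

3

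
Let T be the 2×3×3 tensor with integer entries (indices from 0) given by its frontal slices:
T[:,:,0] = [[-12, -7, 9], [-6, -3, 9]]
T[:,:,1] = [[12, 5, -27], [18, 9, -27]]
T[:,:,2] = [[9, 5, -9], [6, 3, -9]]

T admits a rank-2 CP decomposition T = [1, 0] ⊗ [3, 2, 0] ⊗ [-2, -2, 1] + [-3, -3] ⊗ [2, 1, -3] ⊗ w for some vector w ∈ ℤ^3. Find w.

w = [1, -3, -1]

Subtract the known terms from T to get the rank-1 residual R = [-3, -3] ⊗ [2, 1, -3] ⊗ w, so R[i,j,k] = a[i]·b[j]·w[k]. Pick indices with nonzero a[0]·b[0] = (-3)·(2) = -6. Only the fibre through (0,0,·) is needed: R[0,0,:] = T[0,0,:] − Σₗ aₗ[0]bₗ[0]cₗ = [-12, 12, 9] − (1)·(3)·[-2, -2, 1] = [-6, 18, 6]. Then w[k] = R[0,0,k] / -6 for each k, giving w = [-6, 18, 6] / -6 = [1, -3, -1].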